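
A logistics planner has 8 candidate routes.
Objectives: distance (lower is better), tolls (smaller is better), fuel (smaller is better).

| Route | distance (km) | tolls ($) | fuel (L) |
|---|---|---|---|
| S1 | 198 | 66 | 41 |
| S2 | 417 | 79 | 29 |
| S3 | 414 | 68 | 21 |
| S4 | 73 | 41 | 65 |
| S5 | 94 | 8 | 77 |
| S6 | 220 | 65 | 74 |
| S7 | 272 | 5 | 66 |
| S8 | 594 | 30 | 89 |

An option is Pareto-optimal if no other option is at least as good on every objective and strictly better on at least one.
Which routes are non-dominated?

S1: not dominated.
S2: dominated by S3 (distance 414≤417, tolls 68≤79, fuel 21≤29).
S3: not dominated (best fuel).
S4: not dominated (best distance).
S5: not dominated.
S6: dominated by S4 (distance 73≤220, tolls 41≤65, fuel 65≤74).
S7: not dominated (best tolls).
S8: dominated by S5 (distance 94≤594, tolls 8≤30, fuel 77≤89).

S1, S3, S4, S5, S7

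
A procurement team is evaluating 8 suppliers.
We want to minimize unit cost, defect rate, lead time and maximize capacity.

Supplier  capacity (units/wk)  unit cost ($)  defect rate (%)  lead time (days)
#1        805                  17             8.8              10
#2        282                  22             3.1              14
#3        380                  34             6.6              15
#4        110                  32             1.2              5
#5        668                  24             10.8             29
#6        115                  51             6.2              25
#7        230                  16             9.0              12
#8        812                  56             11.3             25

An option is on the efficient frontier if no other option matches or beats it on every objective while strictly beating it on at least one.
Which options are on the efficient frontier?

#1: not dominated.
#2: not dominated.
#3: not dominated.
#4: not dominated (best defect rate).
#5: dominated by #1 (capacity 805≥668, unit cost 17≤24, defect rate 8.8≤10.8, lead time 10≤29).
#6: dominated by #2 (capacity 282≥115, unit cost 22≤51, defect rate 3.1≤6.2, lead time 14≤25).
#7: not dominated (best unit cost).
#8: not dominated (best capacity).

#1, #2, #3, #4, #7, #8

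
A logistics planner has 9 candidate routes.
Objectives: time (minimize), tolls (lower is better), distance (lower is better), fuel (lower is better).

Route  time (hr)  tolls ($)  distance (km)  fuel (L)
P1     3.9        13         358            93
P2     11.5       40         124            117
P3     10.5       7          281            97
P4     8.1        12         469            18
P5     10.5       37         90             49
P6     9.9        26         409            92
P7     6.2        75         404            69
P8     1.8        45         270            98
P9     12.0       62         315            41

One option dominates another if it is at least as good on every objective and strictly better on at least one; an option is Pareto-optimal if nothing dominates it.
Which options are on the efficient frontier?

P1, P3, P4, P5, P6, P7, P8, P9

P1: not dominated.
P2: dominated by P5 (time 10.5≤11.5, tolls 37≤40, distance 90≤124, fuel 49≤117).
P3: not dominated (best tolls).
P4: not dominated (best fuel).
P5: not dominated (best distance).
P6: not dominated.
P7: not dominated.
P8: not dominated (best time).
P9: not dominated.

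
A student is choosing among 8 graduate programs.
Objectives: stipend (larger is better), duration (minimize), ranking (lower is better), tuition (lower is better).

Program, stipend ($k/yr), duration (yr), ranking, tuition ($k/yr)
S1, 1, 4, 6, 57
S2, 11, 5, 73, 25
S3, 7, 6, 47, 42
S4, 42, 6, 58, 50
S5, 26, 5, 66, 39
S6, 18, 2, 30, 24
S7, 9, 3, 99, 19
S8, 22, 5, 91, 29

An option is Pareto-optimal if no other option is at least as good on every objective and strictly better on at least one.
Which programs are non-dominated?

S1, S4, S5, S6, S7, S8

S1: not dominated (best ranking).
S2: dominated by S6 (stipend 18≥11, duration 2≤5, ranking 30≤73, tuition 24≤25).
S3: dominated by S6 (stipend 18≥7, duration 2≤6, ranking 30≤47, tuition 24≤42).
S4: not dominated (best stipend).
S5: not dominated.
S6: not dominated (best duration).
S7: not dominated (best tuition).
S8: not dominated.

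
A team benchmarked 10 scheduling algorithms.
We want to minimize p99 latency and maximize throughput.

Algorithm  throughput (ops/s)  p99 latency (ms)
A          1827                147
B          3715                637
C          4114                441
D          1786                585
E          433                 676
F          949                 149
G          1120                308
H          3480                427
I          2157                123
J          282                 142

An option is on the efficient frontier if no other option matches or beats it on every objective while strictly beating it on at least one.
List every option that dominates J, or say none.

I

I: throughput 2157≥282, p99 latency 123≤142 — dominates J.
Others (A, B, C, D, E, F, G, H) are each worse than J on at least one objective.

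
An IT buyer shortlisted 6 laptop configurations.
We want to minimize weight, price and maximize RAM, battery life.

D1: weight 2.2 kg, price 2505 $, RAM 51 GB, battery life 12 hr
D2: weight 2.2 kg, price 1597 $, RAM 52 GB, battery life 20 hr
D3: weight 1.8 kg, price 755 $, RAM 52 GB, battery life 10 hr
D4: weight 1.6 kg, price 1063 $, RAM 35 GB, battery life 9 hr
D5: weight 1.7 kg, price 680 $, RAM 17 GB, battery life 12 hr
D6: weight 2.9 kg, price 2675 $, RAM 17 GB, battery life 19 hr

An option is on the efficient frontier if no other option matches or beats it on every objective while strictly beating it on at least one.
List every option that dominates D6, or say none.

D2: weight 2.2≤2.9, price 1597≤2675, RAM 52≥17, battery life 20≥19 — dominates D6.
Others (D1, D3, D4, D5) are each worse than D6 on at least one objective.

D2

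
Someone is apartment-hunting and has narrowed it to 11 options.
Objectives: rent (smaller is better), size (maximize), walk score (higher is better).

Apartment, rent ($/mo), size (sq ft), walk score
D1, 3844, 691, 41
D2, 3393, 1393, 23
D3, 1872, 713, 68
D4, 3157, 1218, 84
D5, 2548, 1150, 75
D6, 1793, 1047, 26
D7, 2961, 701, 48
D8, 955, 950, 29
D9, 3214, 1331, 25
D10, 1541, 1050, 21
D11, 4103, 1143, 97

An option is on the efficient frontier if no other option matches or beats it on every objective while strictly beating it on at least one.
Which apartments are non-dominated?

D1: dominated by D3 (rent 1872≤3844, size 713≥691, walk score 68≥41).
D2: not dominated (best size).
D3: not dominated.
D4: not dominated.
D5: not dominated.
D6: not dominated.
D7: dominated by D3 (rent 1872≤2961, size 713≥701, walk score 68≥48).
D8: not dominated (best rent).
D9: not dominated.
D10: not dominated.
D11: not dominated (best walk score).

D2, D3, D4, D5, D6, D8, D9, D10, D11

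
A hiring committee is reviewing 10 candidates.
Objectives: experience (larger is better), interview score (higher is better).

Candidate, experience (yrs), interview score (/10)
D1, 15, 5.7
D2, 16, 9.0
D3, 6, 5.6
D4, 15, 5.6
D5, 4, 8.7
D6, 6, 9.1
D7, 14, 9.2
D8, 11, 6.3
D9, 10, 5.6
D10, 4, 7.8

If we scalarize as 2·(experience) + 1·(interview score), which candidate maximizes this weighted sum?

D1: 2·15 + 1·5.7 = 35.7
D2: 2·16 + 1·9.0 = 41.0
D3: 2·6 + 1·5.6 = 17.6
D4: 2·15 + 1·5.6 = 35.6
D5: 2·4 + 1·8.7 = 16.7
D6: 2·6 + 1·9.1 = 21.1
D7: 2·14 + 1·9.2 = 37.2
D8: 2·11 + 1·6.3 = 28.3
D9: 2·10 + 1·5.6 = 25.6
D10: 2·4 + 1·7.8 = 15.8
Highest: D2 at 41.0.

D2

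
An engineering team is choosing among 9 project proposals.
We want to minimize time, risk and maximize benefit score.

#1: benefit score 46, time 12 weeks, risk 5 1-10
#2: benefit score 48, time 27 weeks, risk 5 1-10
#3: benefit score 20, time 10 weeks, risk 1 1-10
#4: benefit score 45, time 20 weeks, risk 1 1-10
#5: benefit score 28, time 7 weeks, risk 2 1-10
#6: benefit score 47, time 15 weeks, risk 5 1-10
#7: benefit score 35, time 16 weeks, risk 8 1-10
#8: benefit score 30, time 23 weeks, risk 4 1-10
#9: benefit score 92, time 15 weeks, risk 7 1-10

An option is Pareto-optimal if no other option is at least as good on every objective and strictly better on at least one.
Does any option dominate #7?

#1 vs #7: benefit score 46≥35, time 12≤16, risk 5≤8 — #1 is at least as good on every objective and strictly better on at least one, so #1 dominates #7.

Yes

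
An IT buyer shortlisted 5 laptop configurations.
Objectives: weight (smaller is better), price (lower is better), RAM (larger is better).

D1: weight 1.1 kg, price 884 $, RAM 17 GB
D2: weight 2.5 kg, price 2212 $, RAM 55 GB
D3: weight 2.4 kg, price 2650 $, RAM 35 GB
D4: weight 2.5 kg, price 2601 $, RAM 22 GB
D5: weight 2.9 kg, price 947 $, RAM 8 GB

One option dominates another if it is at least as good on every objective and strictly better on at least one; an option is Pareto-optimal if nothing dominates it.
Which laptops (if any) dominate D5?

D1: weight 1.1≤2.9, price 884≤947, RAM 17≥8 — dominates D5.
Others (D2, D3, D4) are each worse than D5 on at least one objective.

D1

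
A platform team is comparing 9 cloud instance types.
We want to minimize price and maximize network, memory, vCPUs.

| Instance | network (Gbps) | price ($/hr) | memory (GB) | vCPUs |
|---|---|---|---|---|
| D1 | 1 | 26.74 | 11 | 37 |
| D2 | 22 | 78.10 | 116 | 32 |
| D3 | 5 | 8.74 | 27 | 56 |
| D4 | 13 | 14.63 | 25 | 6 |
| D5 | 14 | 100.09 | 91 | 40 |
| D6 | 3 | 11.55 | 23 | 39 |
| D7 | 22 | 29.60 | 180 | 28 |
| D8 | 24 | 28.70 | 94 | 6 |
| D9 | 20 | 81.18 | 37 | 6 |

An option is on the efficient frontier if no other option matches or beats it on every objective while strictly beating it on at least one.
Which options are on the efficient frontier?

D1: dominated by D3 (network 5≥1, price 8.74≤26.74, memory 27≥11, vCPUs 56≥37).
D2: not dominated.
D3: not dominated (best price).
D4: not dominated.
D5: not dominated.
D6: dominated by D3 (network 5≥3, price 8.74≤11.55, memory 27≥23, vCPUs 56≥39).
D7: not dominated (best memory).
D8: not dominated (best network).
D9: dominated by D2 (network 22≥20, price 78.10≤81.18, memory 116≥37, vCPUs 32≥6).

D2, D3, D4, D5, D7, D8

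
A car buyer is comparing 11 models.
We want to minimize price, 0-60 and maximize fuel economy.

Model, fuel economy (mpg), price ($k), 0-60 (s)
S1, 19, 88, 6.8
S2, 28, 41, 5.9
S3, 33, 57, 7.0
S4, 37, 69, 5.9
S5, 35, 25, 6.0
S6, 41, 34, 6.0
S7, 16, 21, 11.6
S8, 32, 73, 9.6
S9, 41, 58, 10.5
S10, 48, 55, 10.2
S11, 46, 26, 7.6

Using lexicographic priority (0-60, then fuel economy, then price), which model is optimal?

S4

First minimize 0-60: best is 5.9, kept {S2, S4}.
Then maximize fuel economy: best is 37, kept {S4}.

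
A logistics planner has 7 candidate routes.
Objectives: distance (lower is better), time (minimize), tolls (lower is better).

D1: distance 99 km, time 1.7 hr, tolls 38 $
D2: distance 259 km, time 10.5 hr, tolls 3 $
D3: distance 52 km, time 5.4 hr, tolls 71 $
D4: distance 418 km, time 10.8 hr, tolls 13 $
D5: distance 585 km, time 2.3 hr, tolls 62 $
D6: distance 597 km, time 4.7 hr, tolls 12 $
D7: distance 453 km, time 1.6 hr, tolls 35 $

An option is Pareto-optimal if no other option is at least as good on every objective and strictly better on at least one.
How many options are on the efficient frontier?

5

D1: not dominated.
D2: not dominated (best tolls).
D3: not dominated (best distance).
D4: dominated by D2 (distance 259≤418, time 10.5≤10.8, tolls 3≤13).
D5: dominated by D1 (distance 99≤585, time 1.7≤2.3, tolls 38≤62).
D6: not dominated.
D7: not dominated (best time).
Pareto-optimal: D1, D2, D3, D6, D7 → 5.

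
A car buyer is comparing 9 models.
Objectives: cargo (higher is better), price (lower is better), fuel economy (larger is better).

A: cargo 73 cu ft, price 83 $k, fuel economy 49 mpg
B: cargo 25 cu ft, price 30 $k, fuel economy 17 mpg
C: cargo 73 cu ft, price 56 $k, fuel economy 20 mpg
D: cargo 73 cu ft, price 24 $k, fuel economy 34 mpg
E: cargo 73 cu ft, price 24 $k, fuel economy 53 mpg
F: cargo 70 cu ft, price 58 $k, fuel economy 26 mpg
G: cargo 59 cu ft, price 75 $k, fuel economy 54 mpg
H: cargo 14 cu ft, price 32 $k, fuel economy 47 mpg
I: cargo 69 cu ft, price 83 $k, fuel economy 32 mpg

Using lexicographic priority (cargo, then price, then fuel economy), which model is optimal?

E

First maximize cargo: best is 73, kept {A, C, D, E}.
Then minimize price: best is 24, kept {D, E}.
Then maximize fuel economy: best is 53, kept {E}.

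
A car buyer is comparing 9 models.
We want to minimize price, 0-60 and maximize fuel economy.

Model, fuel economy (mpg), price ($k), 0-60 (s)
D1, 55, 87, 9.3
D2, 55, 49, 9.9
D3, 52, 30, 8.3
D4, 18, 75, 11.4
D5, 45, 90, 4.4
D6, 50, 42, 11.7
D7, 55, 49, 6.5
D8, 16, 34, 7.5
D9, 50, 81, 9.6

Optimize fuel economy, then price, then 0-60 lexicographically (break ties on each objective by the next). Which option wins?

First maximize fuel economy: best is 55, kept {D1, D2, D7}.
Then minimize price: best is 49, kept {D2, D7}.
Then minimize 0-60: best is 6.5, kept {D7}.

D7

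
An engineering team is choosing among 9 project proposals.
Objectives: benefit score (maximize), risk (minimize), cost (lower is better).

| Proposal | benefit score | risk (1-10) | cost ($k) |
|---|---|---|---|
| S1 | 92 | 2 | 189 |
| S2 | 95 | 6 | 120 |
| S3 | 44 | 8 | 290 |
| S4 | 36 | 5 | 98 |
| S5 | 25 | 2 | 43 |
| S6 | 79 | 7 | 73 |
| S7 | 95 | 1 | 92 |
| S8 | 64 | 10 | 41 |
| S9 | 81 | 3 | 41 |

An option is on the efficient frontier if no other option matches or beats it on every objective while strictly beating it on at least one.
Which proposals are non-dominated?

S1: dominated by S7 (benefit score 95≥92, risk 1≤2, cost 92≤189).
S2: dominated by S7 (benefit score 95≥95, risk 1≤6, cost 92≤120).
S3: dominated by S1 (benefit score 92≥44, risk 2≤8, cost 189≤290).
S4: dominated by S7 (benefit score 95≥36, risk 1≤5, cost 92≤98).
S5: not dominated.
S6: dominated by S9 (benefit score 81≥79, risk 3≤7, cost 41≤73).
S7: not dominated (best risk).
S8: dominated by S9 (benefit score 81≥64, risk 3≤10, cost 41≤41).
S9: not dominated.

S5, S7, S9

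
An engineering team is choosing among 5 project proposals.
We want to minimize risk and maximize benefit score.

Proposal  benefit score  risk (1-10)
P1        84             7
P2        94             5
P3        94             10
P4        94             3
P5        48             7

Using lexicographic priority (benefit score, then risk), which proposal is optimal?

P4

First maximize benefit score: best is 94, kept {P2, P3, P4}.
Then minimize risk: best is 3, kept {P4}.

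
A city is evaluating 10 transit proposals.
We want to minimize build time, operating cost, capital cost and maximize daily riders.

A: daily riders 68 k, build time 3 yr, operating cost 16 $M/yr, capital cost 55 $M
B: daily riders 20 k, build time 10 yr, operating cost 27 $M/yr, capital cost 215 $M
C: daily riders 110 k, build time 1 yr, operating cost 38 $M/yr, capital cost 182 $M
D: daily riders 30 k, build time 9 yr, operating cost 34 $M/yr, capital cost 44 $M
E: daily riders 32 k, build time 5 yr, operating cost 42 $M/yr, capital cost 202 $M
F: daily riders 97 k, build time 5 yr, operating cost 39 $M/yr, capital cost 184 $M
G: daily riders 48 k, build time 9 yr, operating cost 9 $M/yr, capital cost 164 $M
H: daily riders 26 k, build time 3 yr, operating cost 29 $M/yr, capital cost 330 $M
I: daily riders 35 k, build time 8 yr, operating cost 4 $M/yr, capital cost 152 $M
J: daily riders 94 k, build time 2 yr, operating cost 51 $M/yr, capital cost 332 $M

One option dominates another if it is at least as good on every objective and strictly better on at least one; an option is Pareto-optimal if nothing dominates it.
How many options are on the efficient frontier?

5

A: not dominated.
B: dominated by A (daily riders 68≥20, build time 3≤10, operating cost 16≤27, capital cost 55≤215).
C: not dominated (best daily riders).
D: not dominated (best capital cost).
E: dominated by A (daily riders 68≥32, build time 3≤5, operating cost 16≤42, capital cost 55≤202).
F: dominated by C (daily riders 110≥97, build time 1≤5, operating cost 38≤39, capital cost 182≤184).
G: not dominated.
H: dominated by A (daily riders 68≥26, build time 3≤3, operating cost 16≤29, capital cost 55≤330).
I: not dominated (best operating cost).
J: dominated by C (daily riders 110≥94, build time 1≤2, operating cost 38≤51, capital cost 182≤332).
Pareto-optimal: A, C, D, G, I → 5.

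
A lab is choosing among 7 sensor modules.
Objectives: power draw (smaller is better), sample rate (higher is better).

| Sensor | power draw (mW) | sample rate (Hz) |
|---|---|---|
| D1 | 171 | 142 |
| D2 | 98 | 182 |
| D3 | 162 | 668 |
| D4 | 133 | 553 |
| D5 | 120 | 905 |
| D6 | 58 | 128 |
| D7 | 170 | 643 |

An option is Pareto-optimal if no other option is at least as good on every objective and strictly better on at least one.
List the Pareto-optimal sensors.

D1: dominated by D2 (power draw 98≤171, sample rate 182≥142).
D2: not dominated.
D3: dominated by D5 (power draw 120≤162, sample rate 905≥668).
D4: dominated by D5 (power draw 120≤133, sample rate 905≥553).
D5: not dominated (best sample rate).
D6: not dominated (best power draw).
D7: dominated by D3 (power draw 162≤170, sample rate 668≥643).

D2, D5, D6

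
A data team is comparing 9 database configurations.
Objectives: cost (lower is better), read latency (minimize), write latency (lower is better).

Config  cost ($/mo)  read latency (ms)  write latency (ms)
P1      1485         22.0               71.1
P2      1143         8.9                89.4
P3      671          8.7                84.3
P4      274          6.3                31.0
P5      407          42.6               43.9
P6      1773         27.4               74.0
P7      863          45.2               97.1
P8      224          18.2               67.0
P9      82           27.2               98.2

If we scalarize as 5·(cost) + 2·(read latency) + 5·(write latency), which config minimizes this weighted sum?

P1: 5·1485 + 2·22.0 + 5·71.1 = 7824.5
P2: 5·1143 + 2·8.9 + 5·89.4 = 6179.8
P3: 5·671 + 2·8.7 + 5·84.3 = 3793.9
P4: 5·274 + 2·6.3 + 5·31.0 = 1537.6
P5: 5·407 + 2·42.6 + 5·43.9 = 2339.7
P6: 5·1773 + 2·27.4 + 5·74.0 = 9289.8
P7: 5·863 + 2·45.2 + 5·97.1 = 4890.9
P8: 5·224 + 2·18.2 + 5·67.0 = 1491.4
P9: 5·82 + 2·27.2 + 5·98.2 = 955.4
Lowest: P9 at 955.4.

P9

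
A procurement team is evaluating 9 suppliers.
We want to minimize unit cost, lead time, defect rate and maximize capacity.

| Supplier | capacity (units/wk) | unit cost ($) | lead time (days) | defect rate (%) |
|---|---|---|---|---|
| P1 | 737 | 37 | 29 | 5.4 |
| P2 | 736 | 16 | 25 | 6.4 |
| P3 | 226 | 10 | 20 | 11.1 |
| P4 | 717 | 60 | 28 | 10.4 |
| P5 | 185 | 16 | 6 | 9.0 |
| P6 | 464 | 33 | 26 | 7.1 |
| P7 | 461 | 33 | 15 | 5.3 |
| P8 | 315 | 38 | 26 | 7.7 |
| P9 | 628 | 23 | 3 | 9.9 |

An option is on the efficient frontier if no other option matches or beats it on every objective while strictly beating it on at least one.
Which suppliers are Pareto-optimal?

P1, P2, P3, P5, P7, P9

P1: not dominated (best capacity).
P2: not dominated.
P3: not dominated (best unit cost).
P4: dominated by P2 (capacity 736≥717, unit cost 16≤60, lead time 25≤28, defect rate 6.4≤10.4).
P5: not dominated.
P6: dominated by P2 (capacity 736≥464, unit cost 16≤33, lead time 25≤26, defect rate 6.4≤7.1).
P7: not dominated (best defect rate).
P8: dominated by P2 (capacity 736≥315, unit cost 16≤38, lead time 25≤26, defect rate 6.4≤7.7).
P9: not dominated (best lead time).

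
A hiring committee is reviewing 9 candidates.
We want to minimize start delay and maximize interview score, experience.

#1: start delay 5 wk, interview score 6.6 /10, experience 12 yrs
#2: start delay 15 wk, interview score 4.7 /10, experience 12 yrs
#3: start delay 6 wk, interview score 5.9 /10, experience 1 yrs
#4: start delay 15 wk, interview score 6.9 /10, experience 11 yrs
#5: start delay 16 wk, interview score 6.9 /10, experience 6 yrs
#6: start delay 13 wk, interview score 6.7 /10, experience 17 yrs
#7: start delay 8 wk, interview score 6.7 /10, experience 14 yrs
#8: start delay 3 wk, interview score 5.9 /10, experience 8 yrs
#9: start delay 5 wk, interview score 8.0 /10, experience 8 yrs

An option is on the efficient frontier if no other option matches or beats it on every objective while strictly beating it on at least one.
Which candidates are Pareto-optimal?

#1: not dominated.
#2: dominated by #1 (start delay 5≤15, interview score 6.6≥4.7, experience 12≥12).
#3: dominated by #1 (start delay 5≤6, interview score 6.6≥5.9, experience 12≥1).
#4: not dominated.
#5: dominated by #4 (start delay 15≤16, interview score 6.9≥6.9, experience 11≥6).
#6: not dominated (best experience).
#7: not dominated.
#8: not dominated (best start delay).
#9: not dominated (best interview score).

#1, #4, #6, #7, #8, #9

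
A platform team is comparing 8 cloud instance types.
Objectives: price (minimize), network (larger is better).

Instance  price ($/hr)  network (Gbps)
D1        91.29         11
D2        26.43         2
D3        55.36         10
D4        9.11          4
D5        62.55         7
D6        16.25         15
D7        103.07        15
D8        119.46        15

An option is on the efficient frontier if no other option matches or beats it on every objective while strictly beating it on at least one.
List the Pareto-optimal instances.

D1: dominated by D6 (price 16.25≤91.29, network 15≥11).
D2: dominated by D4 (price 9.11≤26.43, network 4≥2).
D3: dominated by D6 (price 16.25≤55.36, network 15≥10).
D4: not dominated (best price).
D5: dominated by D3 (price 55.36≤62.55, network 10≥7).
D6: not dominated.
D7: dominated by D6 (price 16.25≤103.07, network 15≥15).
D8: dominated by D6 (price 16.25≤119.46, network 15≥15).

D4, D6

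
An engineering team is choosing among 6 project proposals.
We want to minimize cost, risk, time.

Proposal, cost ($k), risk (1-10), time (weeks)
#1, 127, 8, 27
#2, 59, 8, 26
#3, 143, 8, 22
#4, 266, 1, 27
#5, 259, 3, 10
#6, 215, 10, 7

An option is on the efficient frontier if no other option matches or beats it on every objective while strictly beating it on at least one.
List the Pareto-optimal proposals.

#2, #3, #4, #5, #6

#1: dominated by #2 (cost 59≤127, risk 8≤8, time 26≤27).
#2: not dominated (best cost).
#3: not dominated.
#4: not dominated (best risk).
#5: not dominated.
#6: not dominated (best time).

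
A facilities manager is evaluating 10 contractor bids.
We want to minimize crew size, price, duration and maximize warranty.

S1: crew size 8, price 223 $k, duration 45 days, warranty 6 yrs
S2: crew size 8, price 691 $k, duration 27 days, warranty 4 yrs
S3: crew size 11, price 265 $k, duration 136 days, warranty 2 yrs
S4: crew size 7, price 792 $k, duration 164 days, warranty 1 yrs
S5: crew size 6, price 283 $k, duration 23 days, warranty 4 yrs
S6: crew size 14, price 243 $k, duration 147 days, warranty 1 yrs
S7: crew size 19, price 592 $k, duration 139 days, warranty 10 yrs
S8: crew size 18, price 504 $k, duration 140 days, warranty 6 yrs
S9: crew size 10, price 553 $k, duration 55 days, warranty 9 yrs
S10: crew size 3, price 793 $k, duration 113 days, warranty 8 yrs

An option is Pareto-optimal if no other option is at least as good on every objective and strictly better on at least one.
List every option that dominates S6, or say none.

S1: crew size 8≤14, price 223≤243, duration 45≤147, warranty 6≥1 — dominates S6.
Others (S2, S3, S4, S5, S7, S8, S9, S10) are each worse than S6 on at least one objective.

S1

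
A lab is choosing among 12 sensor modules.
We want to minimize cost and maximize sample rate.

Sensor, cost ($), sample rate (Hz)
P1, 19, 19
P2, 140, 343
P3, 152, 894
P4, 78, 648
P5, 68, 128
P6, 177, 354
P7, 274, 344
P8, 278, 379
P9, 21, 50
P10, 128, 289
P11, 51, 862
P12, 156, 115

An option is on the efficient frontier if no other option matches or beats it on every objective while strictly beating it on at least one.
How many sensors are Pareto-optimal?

4

P1: not dominated (best cost).
P2: dominated by P4 (cost 78≤140, sample rate 648≥343).
P3: not dominated (best sample rate).
P4: dominated by P11 (cost 51≤78, sample rate 862≥648).
P5: dominated by P11 (cost 51≤68, sample rate 862≥128).
P6: dominated by P3 (cost 152≤177, sample rate 894≥354).
P7: dominated by P3 (cost 152≤274, sample rate 894≥344).
P8: dominated by P3 (cost 152≤278, sample rate 894≥379).
P9: not dominated.
P10: dominated by P4 (cost 78≤128, sample rate 648≥289).
P11: not dominated.
P12: dominated by P2 (cost 140≤156, sample rate 343≥115).
Pareto-optimal: P1, P3, P9, P11 → 4.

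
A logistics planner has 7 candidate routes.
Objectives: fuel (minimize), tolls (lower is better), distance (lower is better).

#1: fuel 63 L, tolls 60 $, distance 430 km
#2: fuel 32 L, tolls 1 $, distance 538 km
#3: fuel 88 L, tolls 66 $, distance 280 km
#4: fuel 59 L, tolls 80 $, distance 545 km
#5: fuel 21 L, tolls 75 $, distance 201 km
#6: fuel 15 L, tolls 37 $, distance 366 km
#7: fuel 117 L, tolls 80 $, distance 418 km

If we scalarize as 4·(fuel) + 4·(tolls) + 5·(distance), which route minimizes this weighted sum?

#5

#1: 4·63 + 4·60 + 5·430 = 2642
#2: 4·32 + 4·1 + 5·538 = 2822
#3: 4·88 + 4·66 + 5·280 = 2016
#4: 4·59 + 4·80 + 5·545 = 3281
#5: 4·21 + 4·75 + 5·201 = 1389
#6: 4·15 + 4·37 + 5·366 = 2038
#7: 4·117 + 4·80 + 5·418 = 2878
Lowest: #5 at 1389.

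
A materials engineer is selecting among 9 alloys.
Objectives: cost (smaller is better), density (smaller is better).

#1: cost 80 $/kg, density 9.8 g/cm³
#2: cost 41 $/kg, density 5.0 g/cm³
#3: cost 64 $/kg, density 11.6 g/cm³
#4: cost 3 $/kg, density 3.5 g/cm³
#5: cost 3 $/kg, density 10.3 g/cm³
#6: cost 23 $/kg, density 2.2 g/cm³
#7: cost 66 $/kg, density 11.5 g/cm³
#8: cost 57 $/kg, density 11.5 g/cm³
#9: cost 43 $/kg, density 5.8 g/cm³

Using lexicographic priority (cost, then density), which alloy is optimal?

First minimize cost: best is 3, kept {#4, #5}.
Then minimize density: best is 3.5, kept {#4}.

#4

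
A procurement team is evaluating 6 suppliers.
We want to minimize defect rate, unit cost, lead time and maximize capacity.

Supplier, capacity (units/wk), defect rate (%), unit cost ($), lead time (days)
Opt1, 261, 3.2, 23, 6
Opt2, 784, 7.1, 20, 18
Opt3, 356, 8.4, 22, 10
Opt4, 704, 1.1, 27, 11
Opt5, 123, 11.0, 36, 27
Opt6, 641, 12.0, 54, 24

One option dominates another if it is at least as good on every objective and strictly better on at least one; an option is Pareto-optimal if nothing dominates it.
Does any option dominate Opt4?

Opt1: worse on capacity (261 vs 704).
Opt2: worse on defect rate (7.1 vs 1.1).
Opt3: worse on capacity (356 vs 704).
Opt5: worse on capacity (123 vs 704).
Opt6: worse on capacity (641 vs 704).
No option is at least as good as Opt4 on every objective and strictly better on one.

No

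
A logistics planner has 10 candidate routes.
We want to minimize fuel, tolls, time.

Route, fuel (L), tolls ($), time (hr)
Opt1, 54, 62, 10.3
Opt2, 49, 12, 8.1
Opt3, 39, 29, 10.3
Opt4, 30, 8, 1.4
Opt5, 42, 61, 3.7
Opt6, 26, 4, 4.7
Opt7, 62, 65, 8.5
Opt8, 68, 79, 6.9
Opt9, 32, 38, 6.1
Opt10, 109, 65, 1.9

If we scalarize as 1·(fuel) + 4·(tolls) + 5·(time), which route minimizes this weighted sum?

Opt1: 1·54 + 4·62 + 5·10.3 = 353.5
Opt2: 1·49 + 4·12 + 5·8.1 = 137.5
Opt3: 1·39 + 4·29 + 5·10.3 = 206.5
Opt4: 1·30 + 4·8 + 5·1.4 = 69.0
Opt5: 1·42 + 4·61 + 5·3.7 = 304.5
Opt6: 1·26 + 4·4 + 5·4.7 = 65.5
Opt7: 1·62 + 4·65 + 5·8.5 = 364.5
Opt8: 1·68 + 4·79 + 5·6.9 = 418.5
Opt9: 1·32 + 4·38 + 5·6.1 = 214.5
Opt10: 1·109 + 4·65 + 5·1.9 = 378.5
Lowest: Opt6 at 65.5.

Opt6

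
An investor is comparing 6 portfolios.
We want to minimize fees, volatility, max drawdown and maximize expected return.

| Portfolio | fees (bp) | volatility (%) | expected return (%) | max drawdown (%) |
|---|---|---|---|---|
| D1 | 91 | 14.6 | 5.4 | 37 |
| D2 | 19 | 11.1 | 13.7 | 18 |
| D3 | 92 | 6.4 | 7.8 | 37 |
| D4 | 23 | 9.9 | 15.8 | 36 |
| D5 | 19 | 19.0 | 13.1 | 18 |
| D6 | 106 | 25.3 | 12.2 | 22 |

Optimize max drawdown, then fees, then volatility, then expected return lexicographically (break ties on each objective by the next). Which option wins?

First minimize max drawdown: best is 18, kept {D2, D5}.
Then minimize fees: best is 19, kept {D2, D5}.
Then minimize volatility: best is 11.1, kept {D2}.

D2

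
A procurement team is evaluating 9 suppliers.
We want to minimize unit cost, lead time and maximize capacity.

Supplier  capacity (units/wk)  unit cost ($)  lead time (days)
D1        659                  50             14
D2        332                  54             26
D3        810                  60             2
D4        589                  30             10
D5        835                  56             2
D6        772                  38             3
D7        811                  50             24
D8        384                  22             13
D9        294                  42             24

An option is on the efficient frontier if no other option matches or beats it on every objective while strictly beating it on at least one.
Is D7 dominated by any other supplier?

D1: worse on capacity (659 vs 811).
D2: worse on capacity (332 vs 811).
D3: worse on capacity (810 vs 811).
D4: worse on capacity (589 vs 811).
D5: worse on unit cost (56 vs 50).
D6: worse on capacity (772 vs 811).
D8: worse on capacity (384 vs 811).
D9: worse on capacity (294 vs 811).
No option is at least as good as D7 on every objective and strictly better on one.

No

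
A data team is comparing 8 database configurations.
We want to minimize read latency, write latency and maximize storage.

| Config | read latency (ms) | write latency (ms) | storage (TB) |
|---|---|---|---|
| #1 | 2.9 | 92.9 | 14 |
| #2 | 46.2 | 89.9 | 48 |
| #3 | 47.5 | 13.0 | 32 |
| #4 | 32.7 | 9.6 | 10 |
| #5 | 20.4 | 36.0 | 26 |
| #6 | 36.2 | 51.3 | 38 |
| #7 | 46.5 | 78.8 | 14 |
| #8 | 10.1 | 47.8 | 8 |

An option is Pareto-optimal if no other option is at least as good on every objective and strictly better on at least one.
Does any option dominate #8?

No

#1: worse on write latency (92.9 vs 47.8).
#2: worse on read latency (46.2 vs 10.1).
#3: worse on read latency (47.5 vs 10.1).
#4: worse on read latency (32.7 vs 10.1).
#5: worse on read latency (20.4 vs 10.1).
#6: worse on read latency (36.2 vs 10.1).
#7: worse on read latency (46.5 vs 10.1).
No option is at least as good as #8 on every objective and strictly better on one.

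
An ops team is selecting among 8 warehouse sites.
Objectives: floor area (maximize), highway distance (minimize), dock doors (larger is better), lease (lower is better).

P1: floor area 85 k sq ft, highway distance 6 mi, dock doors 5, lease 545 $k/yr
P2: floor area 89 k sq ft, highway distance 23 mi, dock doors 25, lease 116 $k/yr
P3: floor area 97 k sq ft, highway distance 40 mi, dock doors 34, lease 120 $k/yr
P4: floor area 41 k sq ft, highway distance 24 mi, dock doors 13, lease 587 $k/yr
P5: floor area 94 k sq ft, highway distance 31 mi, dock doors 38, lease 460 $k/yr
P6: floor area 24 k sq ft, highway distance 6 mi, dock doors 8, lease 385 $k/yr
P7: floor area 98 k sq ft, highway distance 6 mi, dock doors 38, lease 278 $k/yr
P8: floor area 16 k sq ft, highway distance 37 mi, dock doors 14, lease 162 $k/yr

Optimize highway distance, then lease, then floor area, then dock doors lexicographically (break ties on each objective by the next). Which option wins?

P7

First minimize highway distance: best is 6, kept {P1, P6, P7}.
Then minimize lease: best is 278, kept {P7}.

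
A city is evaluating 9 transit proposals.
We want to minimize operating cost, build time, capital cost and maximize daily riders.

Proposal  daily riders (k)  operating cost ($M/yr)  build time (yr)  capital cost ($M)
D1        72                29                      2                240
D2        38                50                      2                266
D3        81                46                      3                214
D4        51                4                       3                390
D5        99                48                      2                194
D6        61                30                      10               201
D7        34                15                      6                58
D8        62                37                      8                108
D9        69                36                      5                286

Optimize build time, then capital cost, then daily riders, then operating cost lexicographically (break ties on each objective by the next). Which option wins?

D5

First minimize build time: best is 2, kept {D1, D2, D5}.
Then minimize capital cost: best is 194, kept {D5}.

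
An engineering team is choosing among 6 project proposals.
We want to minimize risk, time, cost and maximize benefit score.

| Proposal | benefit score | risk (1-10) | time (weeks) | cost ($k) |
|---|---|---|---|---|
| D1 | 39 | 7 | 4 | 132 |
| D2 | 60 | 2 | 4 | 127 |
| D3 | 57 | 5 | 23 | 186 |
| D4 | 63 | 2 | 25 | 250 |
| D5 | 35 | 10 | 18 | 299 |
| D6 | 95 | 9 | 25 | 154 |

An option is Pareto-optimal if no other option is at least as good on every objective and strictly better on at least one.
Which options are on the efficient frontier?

D1: dominated by D2 (benefit score 60≥39, risk 2≤7, time 4≤4, cost 127≤132).
D2: not dominated (best cost).
D3: dominated by D2 (benefit score 60≥57, risk 2≤5, time 4≤23, cost 127≤186).
D4: not dominated.
D5: dominated by D1 (benefit score 39≥35, risk 7≤10, time 4≤18, cost 132≤299).
D6: not dominated (best benefit score).

D2, D4, D6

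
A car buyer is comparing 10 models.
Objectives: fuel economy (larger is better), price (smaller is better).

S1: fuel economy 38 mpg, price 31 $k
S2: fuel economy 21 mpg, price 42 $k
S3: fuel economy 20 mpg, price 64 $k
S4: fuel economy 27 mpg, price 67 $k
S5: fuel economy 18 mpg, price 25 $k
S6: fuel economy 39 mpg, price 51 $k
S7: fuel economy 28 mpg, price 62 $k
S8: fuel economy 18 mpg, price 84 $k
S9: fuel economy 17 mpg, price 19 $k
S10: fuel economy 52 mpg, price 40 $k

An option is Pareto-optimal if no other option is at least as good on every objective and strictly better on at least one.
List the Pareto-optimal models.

S1, S5, S9, S10

S1: not dominated.
S2: dominated by S1 (fuel economy 38≥21, price 31≤42).
S3: dominated by S1 (fuel economy 38≥20, price 31≤64).
S4: dominated by S1 (fuel economy 38≥27, price 31≤67).
S5: not dominated.
S6: dominated by S10 (fuel economy 52≥39, price 40≤51).
S7: dominated by S1 (fuel economy 38≥28, price 31≤62).
S8: dominated by S1 (fuel economy 38≥18, price 31≤84).
S9: not dominated (best price).
S10: not dominated (best fuel economy).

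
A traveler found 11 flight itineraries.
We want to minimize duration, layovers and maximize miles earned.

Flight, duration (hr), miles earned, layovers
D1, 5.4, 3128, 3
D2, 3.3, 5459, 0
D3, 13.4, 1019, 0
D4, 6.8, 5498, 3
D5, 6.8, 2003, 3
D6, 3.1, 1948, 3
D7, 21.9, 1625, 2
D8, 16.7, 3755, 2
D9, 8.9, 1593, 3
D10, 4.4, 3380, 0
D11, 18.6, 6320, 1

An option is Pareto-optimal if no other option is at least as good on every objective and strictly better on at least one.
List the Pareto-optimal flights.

D2, D4, D6, D11

D1: dominated by D2 (duration 3.3≤5.4, miles earned 5459≥3128, layovers 0≤3).
D2: not dominated.
D3: dominated by D2 (duration 3.3≤13.4, miles earned 5459≥1019, layovers 0≤0).
D4: not dominated.
D5: dominated by D1 (duration 5.4≤6.8, miles earned 3128≥2003, layovers 3≤3).
D6: not dominated (best duration).
D7: dominated by D2 (duration 3.3≤21.9, miles earned 5459≥1625, layovers 0≤2).
D8: dominated by D2 (duration 3.3≤16.7, miles earned 5459≥3755, layovers 0≤2).
D9: dominated by D1 (duration 5.4≤8.9, miles earned 3128≥1593, layovers 3≤3).
D10: dominated by D2 (duration 3.3≤4.4, miles earned 5459≥3380, layovers 0≤0).
D11: not dominated (best miles earned).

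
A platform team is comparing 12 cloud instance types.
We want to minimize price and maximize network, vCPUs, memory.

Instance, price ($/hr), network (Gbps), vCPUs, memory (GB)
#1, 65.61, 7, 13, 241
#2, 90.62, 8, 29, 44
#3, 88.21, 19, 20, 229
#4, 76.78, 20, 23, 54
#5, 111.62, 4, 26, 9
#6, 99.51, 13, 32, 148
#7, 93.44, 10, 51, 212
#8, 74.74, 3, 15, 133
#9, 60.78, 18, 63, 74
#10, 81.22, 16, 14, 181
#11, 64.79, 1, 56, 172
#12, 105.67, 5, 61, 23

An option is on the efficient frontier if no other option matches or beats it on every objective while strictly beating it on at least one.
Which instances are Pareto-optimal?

#1: not dominated (best memory).
#2: dominated by #9 (price 60.78≤90.62, network 18≥8, vCPUs 63≥29, memory 74≥44).
#3: not dominated.
#4: not dominated (best network).
#5: dominated by #2 (price 90.62≤111.62, network 8≥4, vCPUs 29≥26, memory 44≥9).
#6: not dominated.
#7: not dominated.
#8: not dominated.
#9: not dominated (best price).
#10: not dominated.
#11: not dominated.
#12: dominated by #9 (price 60.78≤105.67, network 18≥5, vCPUs 63≥61, memory 74≥23).

#1, #3, #4, #6, #7, #8, #9, #10, #11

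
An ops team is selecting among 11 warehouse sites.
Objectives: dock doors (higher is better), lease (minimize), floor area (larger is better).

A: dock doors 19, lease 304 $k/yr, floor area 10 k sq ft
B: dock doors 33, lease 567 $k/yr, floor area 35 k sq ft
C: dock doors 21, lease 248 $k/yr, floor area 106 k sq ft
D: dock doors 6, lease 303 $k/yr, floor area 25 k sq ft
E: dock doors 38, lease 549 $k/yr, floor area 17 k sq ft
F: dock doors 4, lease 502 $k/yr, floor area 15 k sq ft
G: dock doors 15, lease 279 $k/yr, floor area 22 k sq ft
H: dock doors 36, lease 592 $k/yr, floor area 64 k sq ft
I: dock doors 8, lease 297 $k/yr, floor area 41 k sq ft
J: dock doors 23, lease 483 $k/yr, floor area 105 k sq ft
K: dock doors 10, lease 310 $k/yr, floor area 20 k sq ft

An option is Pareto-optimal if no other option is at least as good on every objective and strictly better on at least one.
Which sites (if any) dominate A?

C: dock doors 21≥19, lease 248≤304, floor area 106≥10 — dominates A.
Others (B, D, E, F, G, H, I, J, K) are each worse than A on at least one objective.

C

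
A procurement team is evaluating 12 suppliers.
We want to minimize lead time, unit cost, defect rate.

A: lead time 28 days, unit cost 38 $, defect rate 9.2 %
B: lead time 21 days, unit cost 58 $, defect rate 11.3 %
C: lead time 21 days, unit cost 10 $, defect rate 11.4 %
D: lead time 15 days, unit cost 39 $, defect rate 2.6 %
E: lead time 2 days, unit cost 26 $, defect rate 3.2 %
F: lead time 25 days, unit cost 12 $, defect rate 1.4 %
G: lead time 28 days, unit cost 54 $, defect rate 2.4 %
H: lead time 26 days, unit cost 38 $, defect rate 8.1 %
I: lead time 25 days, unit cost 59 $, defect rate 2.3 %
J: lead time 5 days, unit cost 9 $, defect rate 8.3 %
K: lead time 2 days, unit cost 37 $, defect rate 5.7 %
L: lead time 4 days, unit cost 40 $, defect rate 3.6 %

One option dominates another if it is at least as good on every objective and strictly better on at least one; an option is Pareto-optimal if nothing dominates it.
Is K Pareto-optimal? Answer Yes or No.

E vs K: lead time 2≤2, unit cost 26≤37, defect rate 3.2≤5.7 — E is at least as good on every objective and strictly better on at least one, so E dominates K.

No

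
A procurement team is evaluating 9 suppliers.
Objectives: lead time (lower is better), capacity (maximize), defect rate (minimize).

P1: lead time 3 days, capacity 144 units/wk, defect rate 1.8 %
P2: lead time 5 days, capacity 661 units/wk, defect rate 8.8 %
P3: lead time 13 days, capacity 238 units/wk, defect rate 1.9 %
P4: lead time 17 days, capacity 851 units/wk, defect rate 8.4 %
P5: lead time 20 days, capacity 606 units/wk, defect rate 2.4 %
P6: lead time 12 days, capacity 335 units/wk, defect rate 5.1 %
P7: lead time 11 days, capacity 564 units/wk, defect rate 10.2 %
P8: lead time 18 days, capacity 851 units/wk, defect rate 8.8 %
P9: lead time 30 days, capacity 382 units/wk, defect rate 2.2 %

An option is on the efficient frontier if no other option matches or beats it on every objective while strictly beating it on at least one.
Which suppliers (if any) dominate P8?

P4: lead time 17≤18, capacity 851≥851, defect rate 8.4≤8.8 — dominates P8.
Others (P1, P2, P3, P5, P6, P7, P9) are each worse than P8 on at least one objective.

P4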